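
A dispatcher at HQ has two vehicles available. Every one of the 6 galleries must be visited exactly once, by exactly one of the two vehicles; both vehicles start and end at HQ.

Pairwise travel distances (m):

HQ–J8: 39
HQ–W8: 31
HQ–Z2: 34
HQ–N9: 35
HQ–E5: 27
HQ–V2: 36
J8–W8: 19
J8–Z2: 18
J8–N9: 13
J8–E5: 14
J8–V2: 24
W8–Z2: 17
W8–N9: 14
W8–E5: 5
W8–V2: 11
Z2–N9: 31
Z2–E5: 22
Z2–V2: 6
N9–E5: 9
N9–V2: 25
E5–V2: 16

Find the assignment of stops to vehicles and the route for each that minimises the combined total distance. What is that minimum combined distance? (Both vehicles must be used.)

168 m — the smallest possible combined total.

Check every non-empty split of the stops between the two vehicles; for each half take its own optimal tour:
  {J8} + {W8, Z2, N9, E5, V2}: 78 + 100 = 178
  {W8} + {J8, Z2, N9, E5, V2}: 62 + 109 = 171
  {J8, W8} + {Z2, N9, E5, V2}: 89 + 100 = 189
  {Z2} + {J8, W8, N9, E5, V2}: 68 + 113 = 181
  {J8, Z2} + {W8, N9, E5, V2}: 91 + 96 = 187
  {W8, Z2} + {J8, N9, E5, V2}: 82 + 109 = 191
  … (31 splits in total)
  {E5} + {J8, W8, Z2, N9, V2}: 54 + 114 = 168  ← best
Best: vehicle 1 HQ → E5 → HQ = 54; vehicle 2 HQ → W8 → V2 → Z2 → J8 → N9 → HQ = 114; combined 168.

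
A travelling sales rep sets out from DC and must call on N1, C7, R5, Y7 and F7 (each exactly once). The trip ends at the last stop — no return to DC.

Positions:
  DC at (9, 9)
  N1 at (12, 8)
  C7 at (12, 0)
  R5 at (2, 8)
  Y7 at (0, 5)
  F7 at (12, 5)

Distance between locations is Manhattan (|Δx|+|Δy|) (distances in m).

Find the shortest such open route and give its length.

Minimum one-way distance = 34 m.

There are 5! = 120 possible orderings.
DC → N1 → C7 → R5 → Y7 → F7: 4+8+18+5+12 = 47
DC → N1 → C7 → R5 → F7 → Y7: 4+8+18+13+12 = 55
DC → N1 → C7 → Y7 → R5 → F7: 4+8+17+5+13 = 47
DC → N1 → C7 → Y7 → F7 → R5: 4+8+17+12+13 = 54
DC → N1 → C7 → F7 → R5 → Y7: 4+8+5+13+5 = 35
DC → N1 → C7 → F7 → Y7 → R5: 4+8+5+12+5 = 34
DC → N1 → R5 → C7 → Y7 → F7: 4+10+18+17+12 = 61
DC → N1 → R5 → C7 → F7 → Y7: 4+10+18+5+12 = 49
DC → N1 → R5 → Y7 → C7 → F7: 4+10+5+17+5 = 41
DC → N1 → R5 → Y7 → F7 → C7: 4+10+5+12+5 = 36
DC → N1 → R5 → F7 → C7 → Y7: 4+10+13+5+17 = 49
DC → N1 → R5 → F7 → Y7 → C7: 4+10+13+12+17 = 56
DC → N1 → Y7 → C7 → R5 → F7: 4+15+17+18+13 = 67
DC → N1 → Y7 → C7 → F7 → R5: 4+15+17+5+13 = 54
… (106 more)
The minimum is 34.
One shortest path: DC → N1 → C7 → F7 → Y7 → R5.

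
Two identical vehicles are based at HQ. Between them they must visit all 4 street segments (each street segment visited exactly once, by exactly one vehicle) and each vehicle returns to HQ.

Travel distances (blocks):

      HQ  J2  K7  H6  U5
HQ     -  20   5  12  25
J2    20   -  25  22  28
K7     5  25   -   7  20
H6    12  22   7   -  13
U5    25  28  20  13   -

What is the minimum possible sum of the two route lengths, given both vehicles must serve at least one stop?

Check every non-empty split of the stops between the two vehicles; for each half take its own optimal tour:
  {J2} + {K7, H6, U5}: 40 + 50 = 90
  {K7} + {J2, H6, U5}: 10 + 73 = 83
  {J2, K7} + {H6, U5}: 50 + 50 = 100
  {H6} + {J2, K7, U5}: 24 + 73 = 97
  {J2, H6} + {K7, U5}: 54 + 50 = 104
  {K7, H6} + {J2, U5}: 24 + 73 = 97
  … (7 splits in total)
Best: vehicle 1 HQ → K7 → HQ = 10; vehicle 2 HQ → J2 → U5 → H6 → HQ = 73; combined 83.

Minimum combined distance: 83 blocks.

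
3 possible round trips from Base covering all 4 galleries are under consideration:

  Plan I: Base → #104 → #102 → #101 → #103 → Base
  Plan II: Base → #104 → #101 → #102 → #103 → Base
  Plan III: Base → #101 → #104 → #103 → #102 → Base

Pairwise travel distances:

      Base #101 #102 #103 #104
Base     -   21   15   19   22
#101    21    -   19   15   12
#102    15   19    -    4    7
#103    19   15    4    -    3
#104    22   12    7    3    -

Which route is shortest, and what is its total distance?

55 — Plan III is the shortest.

Plan I: 22 + 7 + 19 + 15 + 19 = 82
Plan II: 22 + 12 + 19 + 4 + 19 = 76
Plan III: 21 + 12 + 3 + 4 + 15 = 55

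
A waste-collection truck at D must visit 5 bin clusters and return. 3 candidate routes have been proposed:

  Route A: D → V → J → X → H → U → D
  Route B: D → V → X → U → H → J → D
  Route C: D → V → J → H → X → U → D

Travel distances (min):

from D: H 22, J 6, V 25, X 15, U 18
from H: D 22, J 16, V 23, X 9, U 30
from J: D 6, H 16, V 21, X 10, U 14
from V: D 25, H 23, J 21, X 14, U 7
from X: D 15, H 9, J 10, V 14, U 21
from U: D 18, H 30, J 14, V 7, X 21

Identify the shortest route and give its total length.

Route A: 25 + 21 + 10 + 9 + 30 + 18 = 113
Route B: 25 + 14 + 21 + 30 + 16 + 6 = 112
Route C: 25 + 21 + 16 + 9 + 21 + 18 = 110

110 min — Route C is the shortest.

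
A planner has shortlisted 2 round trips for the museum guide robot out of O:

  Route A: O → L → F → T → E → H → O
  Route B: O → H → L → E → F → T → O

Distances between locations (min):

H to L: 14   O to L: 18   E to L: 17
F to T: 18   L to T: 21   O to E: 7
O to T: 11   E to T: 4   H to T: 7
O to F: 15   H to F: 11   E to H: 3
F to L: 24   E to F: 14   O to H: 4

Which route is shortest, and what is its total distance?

Route A: 18 + 24 + 18 + 4 + 3 + 4 = 71
Route B: 4 + 14 + 17 + 14 + 18 + 11 = 78

Shortest is Route A, total 71 min.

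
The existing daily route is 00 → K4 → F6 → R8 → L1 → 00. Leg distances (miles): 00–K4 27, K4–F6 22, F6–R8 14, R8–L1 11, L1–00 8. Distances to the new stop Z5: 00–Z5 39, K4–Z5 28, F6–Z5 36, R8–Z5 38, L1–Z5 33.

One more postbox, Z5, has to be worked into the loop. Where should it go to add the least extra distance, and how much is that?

+40 miles — insert Z5 between 00 and K4.

Insertion cost between consecutive stops i–j is d(i,Z5) + d(Z5,j) − d(i,j):
  between 00 and K4: 39 + 28 − 27 = 40
  between K4 and F6: 28 + 36 − 22 = 42
  between F6 and R8: 36 + 38 − 14 = 60
  between R8 and L1: 38 + 33 − 11 = 60
  between L1 and 00: 33 + 39 − 8 = 64
Cheapest insertion is between 00 and K4, adding 40.
New total = 82 + 40 = 122.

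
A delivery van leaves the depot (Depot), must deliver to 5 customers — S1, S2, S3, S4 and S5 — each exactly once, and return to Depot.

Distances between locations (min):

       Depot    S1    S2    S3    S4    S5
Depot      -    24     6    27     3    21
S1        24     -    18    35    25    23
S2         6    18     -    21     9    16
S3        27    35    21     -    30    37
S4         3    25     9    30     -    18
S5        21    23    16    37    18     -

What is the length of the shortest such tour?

With 5 stops there are 5!/2 = 60 distinct round trips (a route and its reverse cost the same).
Depot → S1 → S2 → S3 → S4 → S5 → Depot: 24+18+21+30+18+21 = 132
Depot → S1 → S2 → S3 → S5 → S4 → Depot: 24+18+21+37+18+3 = 121
Depot → S1 → S2 → S4 → S3 → S5 → Depot: 24+18+9+30+37+21 = 139
Depot → S1 → S2 → S4 → S5 → S3 → Depot: 24+18+9+18+37+27 = 133
Depot → S1 → S2 → S5 → S3 → S4 → Depot: 24+18+16+37+30+3 = 128
Depot → S1 → S2 → S5 → S4 → S3 → Depot: 24+18+16+18+30+27 = 133
Depot → S1 → S3 → S2 → S4 → S5 → Depot: 24+35+21+9+18+21 = 128
Depot → S1 → S3 → S2 → S5 → S4 → Depot: 24+35+21+16+18+3 = 117
Depot → S1 → S3 → S4 → S2 → S5 → Depot: 24+35+30+9+16+21 = 135
Depot → S1 → S3 → S4 → S5 → S2 → Depot: 24+35+30+18+16+6 = 129
Depot → S1 → S3 → S5 → S2 → S4 → Depot: 24+35+37+16+9+3 = 124
Depot → S1 → S3 → S5 → S4 → S2 → Depot: 24+35+37+18+9+6 = 129
Depot → S1 → S4 → S2 → S3 → S5 → Depot: 24+25+9+21+37+21 = 137
Depot → S1 → S4 → S2 → S5 → S3 → Depot: 24+25+9+16+37+27 = 138
… (46 more)
Depot → S2 → S3 → S1 → S5 → S4 → Depot: 6+21+35+23+18+3 = 106  ← best
The minimum is 106.
One optimal route: Depot → S2 → S3 → S1 → S5 → S4 → Depot (or its reverse).

106 min — the shortest possible round trip.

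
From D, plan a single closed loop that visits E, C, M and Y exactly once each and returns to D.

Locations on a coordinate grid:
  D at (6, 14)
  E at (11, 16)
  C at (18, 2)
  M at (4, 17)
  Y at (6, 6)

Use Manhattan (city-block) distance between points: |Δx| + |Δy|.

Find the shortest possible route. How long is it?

Minimum total distance: 58.

There are 12 distinct closed tours to check (reversals are equivalent).
D - E - C - M - Y - D: 7+21+29+13+8 = 78
D - E - C - Y - M - D: 7+21+16+13+5 = 62
D - E - M - C - Y - D: 7+8+29+16+8 = 68
D - E - M - Y - C - D: 7+8+13+16+24 = 68
D - E - Y - C - M - D: 7+15+16+29+5 = 72
D - E - Y - M - C - D: 7+15+13+29+24 = 88
D - C - E - M - Y - D: 24+21+8+13+8 = 74
D - C - E - Y - M - D: 24+21+15+13+5 = 78
D - C - M - E - Y - D: 24+29+8+15+8 = 84
D - C - Y - E - M - D: 24+16+15+8+5 = 68
D - M - E - C - Y - D: 5+8+21+16+8 = 58
D - M - C - E - Y - D: 5+29+21+15+8 = 78
The minimum is 58.
One optimal route: D → M → E → C → Y → D (or its reverse).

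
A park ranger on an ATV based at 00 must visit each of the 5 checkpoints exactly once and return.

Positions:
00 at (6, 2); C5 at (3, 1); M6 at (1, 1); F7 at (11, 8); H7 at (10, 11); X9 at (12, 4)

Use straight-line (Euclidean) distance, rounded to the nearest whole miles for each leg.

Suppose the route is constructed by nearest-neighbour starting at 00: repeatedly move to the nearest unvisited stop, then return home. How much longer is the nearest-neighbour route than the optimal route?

2 miles longer than the optimal tour.

00: C5=3, M6=5, X9=6, F7=8, H7=10 ⇒ C5
C5: M6=2, X9=9, F7=11, H7=12 ⇒ M6
M6: X9=11, F7=12, H7=13 ⇒ X9
X9: F7=4, H7=7 ⇒ F7
F7: H7=3 ⇒ H7
NN route 00 → C5 → M6 → X9 → F7 → H7 → 00 costs 33.
Optimal: 00 → C5 → M6 → H7 → F7 → X9 → 00 costs 31 (by enumerating all 60 distinct tours).
Excess = 33 − 31 = 2.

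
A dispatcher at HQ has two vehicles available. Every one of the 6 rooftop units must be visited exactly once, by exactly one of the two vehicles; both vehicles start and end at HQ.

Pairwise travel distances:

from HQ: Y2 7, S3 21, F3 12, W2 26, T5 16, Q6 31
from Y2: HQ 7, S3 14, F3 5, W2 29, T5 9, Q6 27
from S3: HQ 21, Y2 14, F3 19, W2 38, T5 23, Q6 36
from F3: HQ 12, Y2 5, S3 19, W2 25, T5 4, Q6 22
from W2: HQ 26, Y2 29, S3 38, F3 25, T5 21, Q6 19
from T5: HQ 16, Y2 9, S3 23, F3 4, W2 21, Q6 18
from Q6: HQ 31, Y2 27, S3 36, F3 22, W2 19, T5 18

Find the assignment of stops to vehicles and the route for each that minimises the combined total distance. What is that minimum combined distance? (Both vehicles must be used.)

There are 2^5 − 1 = 31 ways to divide the 6 stops into two non-empty groups. For each, the best each vehicle can do is its own shortest tour through its group:
  {Y2} + {S3, F3, W2, T5, Q6}: 14 + 107 = 121
  {S3} + {Y2, F3, W2, T5, Q6}: 42 + 79 = 121
  {Y2, S3} + {F3, W2, T5, Q6}: 42 + 79 = 121
  {F3} + {Y2, S3, W2, T5, Q6}: 24 + 107 = 131
  {Y2, F3} + {S3, W2, T5, Q6}: 24 + 107 = 131
  {S3, F3} + {Y2, W2, T5, Q6}: 52 + 79 = 131
  … (31 splits in total)
Best: vehicle 1 HQ → Y2 → HQ = 14; vehicle 2 HQ → S3 → F3 → T5 → Q6 → W2 → HQ = 107; combined 121.

Minimum combined distance: 121.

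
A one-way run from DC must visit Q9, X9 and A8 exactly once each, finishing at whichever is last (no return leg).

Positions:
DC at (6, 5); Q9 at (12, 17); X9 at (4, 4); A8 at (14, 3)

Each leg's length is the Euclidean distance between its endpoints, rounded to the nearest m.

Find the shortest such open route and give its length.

There are 3! = 6 possible orderings.
DC → Q9 → X9 → A8: 13+15+10 = 38
DC → Q9 → A8 → X9: 13+14+10 = 37
DC → X9 → Q9 → A8: 2+15+14 = 31
DC → X9 → A8 → Q9: 2+10+14 = 26
DC → A8 → Q9 → X9: 8+14+15 = 37
DC → A8 → X9 → Q9: 8+10+15 = 33
The minimum is 26.
One shortest path: DC → X9 → A8 → Q9.

Shortest open route: 26 m.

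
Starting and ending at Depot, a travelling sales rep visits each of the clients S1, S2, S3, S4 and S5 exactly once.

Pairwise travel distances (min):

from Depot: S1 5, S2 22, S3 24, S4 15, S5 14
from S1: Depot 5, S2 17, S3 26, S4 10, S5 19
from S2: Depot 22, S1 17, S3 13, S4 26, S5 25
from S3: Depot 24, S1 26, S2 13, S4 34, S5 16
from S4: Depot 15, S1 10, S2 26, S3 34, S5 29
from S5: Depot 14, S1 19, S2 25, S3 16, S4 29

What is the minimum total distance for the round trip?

There are 60 distinct closed tours to check (reversals are equivalent).
Depot → S1 → S2 → S3 → S4 → S5 → Depot: 5+17+13+34+29+14 = 112
Depot → S1 → S2 → S3 → S5 → S4 → Depot: 5+17+13+16+29+15 = 95
Depot → S1 → S2 → S4 → S3 → S5 → Depot: 5+17+26+34+16+14 = 112
Depot → S1 → S2 → S4 → S5 → S3 → Depot: 5+17+26+29+16+24 = 117
Depot → S1 → S2 → S5 → S3 → S4 → Depot: 5+17+25+16+34+15 = 112
Depot → S1 → S2 → S5 → S4 → S3 → Depot: 5+17+25+29+34+24 = 134
Depot → S1 → S3 → S2 → S4 → S5 → Depot: 5+26+13+26+29+14 = 113
Depot → S1 → S3 → S2 → S5 → S4 → Depot: 5+26+13+25+29+15 = 113
Depot → S1 → S3 → S4 → S2 → S5 → Depot: 5+26+34+26+25+14 = 130
Depot → S1 → S3 → S4 → S5 → S2 → Depot: 5+26+34+29+25+22 = 141
Depot → S1 → S3 → S5 → S2 → S4 → Depot: 5+26+16+25+26+15 = 113
Depot → S1 → S3 → S5 → S4 → S2 → Depot: 5+26+16+29+26+22 = 124
Depot → S1 → S4 → S2 → S3 → S5 → Depot: 5+10+26+13+16+14 = 84
Depot → S1 → S4 → S2 → S5 → S3 → Depot: 5+10+26+25+16+24 = 106
… (46 more)
The minimum is 84.
One optimal route: Depot → S1 → S4 → S2 → S3 → S5 → Depot (or its reverse).

Minimum total distance: 84 min.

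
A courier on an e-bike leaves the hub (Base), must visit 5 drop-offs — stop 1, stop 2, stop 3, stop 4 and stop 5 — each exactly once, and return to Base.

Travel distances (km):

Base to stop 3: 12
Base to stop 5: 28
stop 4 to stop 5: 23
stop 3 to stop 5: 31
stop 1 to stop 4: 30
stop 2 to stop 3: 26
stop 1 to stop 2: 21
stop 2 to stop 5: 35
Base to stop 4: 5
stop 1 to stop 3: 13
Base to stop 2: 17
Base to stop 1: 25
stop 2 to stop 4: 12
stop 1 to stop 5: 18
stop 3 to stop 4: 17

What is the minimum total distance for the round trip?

Base→stop 1→stop 2→stop 3→stop 4→stop 5→Base: 25+21+26+17+23+28 = 140
Base→stop 1→stop 2→stop 3→stop 5→stop 4→Base: 25+21+26+31+23+5 = 131
Base→stop 1→stop 2→stop 4→stop 3→stop 5→Base: 25+21+12+17+31+28 = 134
Base→stop 1→stop 2→stop 4→stop 5→stop 3→Base: 25+21+12+23+31+12 = 124
Base→stop 1→stop 2→stop 5→stop 3→stop 4→Base: 25+21+35+31+17+5 = 134
Base→stop 1→stop 2→stop 5→stop 4→stop 3→Base: 25+21+35+23+17+12 = 133
Base→stop 1→stop 3→stop 2→stop 4→stop 5→Base: 25+13+26+12+23+28 = 127
Base→stop 1→stop 3→stop 2→stop 5→stop 4→Base: 25+13+26+35+23+5 = 127
Base→stop 1→stop 3→stop 4→stop 2→stop 5→Base: 25+13+17+12+35+28 = 130
Base→stop 1→stop 3→stop 4→stop 5→stop 2→Base: 25+13+17+23+35+17 = 130
Base→stop 1→stop 3→stop 5→stop 2→stop 4→Base: 25+13+31+35+12+5 = 121
Base→stop 1→stop 3→stop 5→stop 4→stop 2→Base: 25+13+31+23+12+17 = 121
Base→stop 1→stop 4→stop 2→stop 3→stop 5→Base: 25+30+12+26+31+28 = 152
Base→stop 1→stop 4→stop 2→stop 5→stop 3→Base: 25+30+12+35+31+12 = 145
… (46 more)
Base→stop 2→stop 4→stop 5→stop 1→stop 3→Base: 17+12+23+18+13+12 = 95  ← best
The minimum is 95.
One optimal route: Base → stop 2 → stop 4 → stop 5 → stop 1 → stop 3 → Base (or its reverse).

95 km — the shortest possible round trip.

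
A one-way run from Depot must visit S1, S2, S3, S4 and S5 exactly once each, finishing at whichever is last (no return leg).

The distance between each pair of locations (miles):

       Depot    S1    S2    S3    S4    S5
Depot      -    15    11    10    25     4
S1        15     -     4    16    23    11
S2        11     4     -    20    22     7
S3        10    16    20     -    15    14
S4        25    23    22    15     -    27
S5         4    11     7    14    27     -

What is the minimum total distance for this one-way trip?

46 miles — the minimum one-way total.

There are 5! = 120 possible orderings.
Depot - S1 - S2 - S3 - S4 - S5: 15+4+20+15+27 = 81
Depot - S1 - S2 - S3 - S5 - S4: 15+4+20+14+27 = 80
Depot - S1 - S2 - S4 - S3 - S5: 15+4+22+15+14 = 70
Depot - S1 - S2 - S4 - S5 - S3: 15+4+22+27+14 = 82
Depot - S1 - S2 - S5 - S3 - S4: 15+4+7+14+15 = 55
Depot - S1 - S2 - S5 - S4 - S3: 15+4+7+27+15 = 68
Depot - S1 - S3 - S2 - S4 - S5: 15+16+20+22+27 = 100
Depot - S1 - S3 - S2 - S5 - S4: 15+16+20+7+27 = 85
Depot - S1 - S3 - S4 - S2 - S5: 15+16+15+22+7 = 75
Depot - S1 - S3 - S4 - S5 - S2: 15+16+15+27+7 = 80
Depot - S1 - S3 - S5 - S2 - S4: 15+16+14+7+22 = 74
Depot - S1 - S3 - S5 - S4 - S2: 15+16+14+27+22 = 94
Depot - S1 - S4 - S2 - S3 - S5: 15+23+22+20+14 = 94
Depot - S1 - S4 - S2 - S5 - S3: 15+23+22+7+14 = 81
… (106 more)
Depot - S5 - S2 - S1 - S3 - S4: 4+7+4+16+15 = 46  ← best
The minimum is 46.
One shortest path: Depot → S5 → S2 → S1 → S3 → S4.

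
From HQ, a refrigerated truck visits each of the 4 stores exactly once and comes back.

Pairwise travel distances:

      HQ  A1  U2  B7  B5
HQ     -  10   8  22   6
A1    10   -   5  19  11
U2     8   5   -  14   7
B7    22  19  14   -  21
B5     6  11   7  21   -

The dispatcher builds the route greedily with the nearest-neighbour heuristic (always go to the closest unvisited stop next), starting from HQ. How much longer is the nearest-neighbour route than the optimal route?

Excess over optimum: 3.

HQ: B5=6, U2=8, A1=10, B7=22 ⇒ B5
B5: U2=7, A1=11, B7=21 ⇒ U2
U2: A1=5, B7=14 ⇒ A1
A1: B7=19 ⇒ B7
NN route HQ → B5 → U2 → A1 → B7 → HQ costs 59.
Optimal: HQ → A1 → U2 → B7 → B5 → HQ costs 56 (by enumerating all 12 distinct tours).
Excess = 59 − 56 = 3.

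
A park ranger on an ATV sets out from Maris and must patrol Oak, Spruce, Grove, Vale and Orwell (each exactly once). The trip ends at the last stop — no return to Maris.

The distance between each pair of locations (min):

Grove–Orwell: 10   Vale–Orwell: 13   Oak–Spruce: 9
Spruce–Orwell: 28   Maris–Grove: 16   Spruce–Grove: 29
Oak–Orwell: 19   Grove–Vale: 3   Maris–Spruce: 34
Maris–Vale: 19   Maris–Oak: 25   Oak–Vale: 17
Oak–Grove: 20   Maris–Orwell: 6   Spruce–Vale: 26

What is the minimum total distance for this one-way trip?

45 min — the minimum one-way total.

There are 5! = 120 possible orderings.
Maris→Oak→Spruce→Grove→Vale→Orwell: 25+9+29+3+13 = 79
Maris→Oak→Spruce→Grove→Orwell→Vale: 25+9+29+10+13 = 86
Maris→Oak→Spruce→Vale→Grove→Orwell: 25+9+26+3+10 = 73
Maris→Oak→Spruce→Vale→Orwell→Grove: 25+9+26+13+10 = 83
Maris→Oak→Spruce→Orwell→Grove→Vale: 25+9+28+10+3 = 75
Maris→Oak→Spruce→Orwell→Vale→Grove: 25+9+28+13+3 = 78
Maris→Oak→Grove→Spruce→Vale→Orwell: 25+20+29+26+13 = 113
Maris→Oak→Grove→Spruce→Orwell→Vale: 25+20+29+28+13 = 115
Maris→Oak→Grove→Vale→Spruce→Orwell: 25+20+3+26+28 = 102
Maris→Oak→Grove→Vale→Orwell→Spruce: 25+20+3+13+28 = 89
Maris→Oak→Grove→Orwell→Spruce→Vale: 25+20+10+28+26 = 109
Maris→Oak→Grove→Orwell→Vale→Spruce: 25+20+10+13+26 = 94
Maris→Oak→Vale→Spruce→Grove→Orwell: 25+17+26+29+10 = 107
Maris→Oak→Vale→Spruce→Orwell→Grove: 25+17+26+28+10 = 106
… (106 more)
Maris→Orwell→Grove→Vale→Oak→Spruce: 6+10+3+17+9 = 45  ← best
The minimum is 45.
One shortest path: Maris → Orwell → Grove → Vale → Oak → Spruce.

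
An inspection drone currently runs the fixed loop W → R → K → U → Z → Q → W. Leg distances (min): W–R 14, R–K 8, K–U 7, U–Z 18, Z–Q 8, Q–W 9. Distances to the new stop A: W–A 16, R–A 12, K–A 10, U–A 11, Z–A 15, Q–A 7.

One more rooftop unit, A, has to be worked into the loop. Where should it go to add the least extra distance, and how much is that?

+8 min — insert A between U and Z.

Insertion cost between consecutive stops i–j is d(i,A) + d(A,j) − d(i,j):
  between W and R: 16 + 12 − 14 = 14
  between R and K: 12 + 10 − 8 = 14
  between K and U: 10 + 11 − 7 = 14
  between U and Z: 11 + 15 − 18 = 8
  between Z and Q: 15 + 7 − 8 = 14
  between Q and W: 7 + 16 − 9 = 14
Cheapest insertion is between U and Z, adding 8.
New total = 64 + 8 = 72.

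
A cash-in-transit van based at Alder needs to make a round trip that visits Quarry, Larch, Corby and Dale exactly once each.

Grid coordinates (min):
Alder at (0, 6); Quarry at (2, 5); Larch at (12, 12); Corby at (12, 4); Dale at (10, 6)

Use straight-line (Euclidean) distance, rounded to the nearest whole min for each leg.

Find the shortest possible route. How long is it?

Minimum total distance: 34 min.

With 4 stops there are 4!/2 = 12 distinct round trips (a route and its reverse cost the same).
Alder → Quarry → Larch → Corby → Dale → Alder: 2+12+8+3+10 = 35
Alder → Quarry → Larch → Dale → Corby → Alder: 2+12+6+3+12 = 35
Alder → Quarry → Corby → Larch → Dale → Alder: 2+10+8+6+10 = 36
Alder → Quarry → Corby → Dale → Larch → Alder: 2+10+3+6+13 = 34
Alder → Quarry → Dale → Larch → Corby → Alder: 2+8+6+8+12 = 36
Alder → Quarry → Dale → Corby → Larch → Alder: 2+8+3+8+13 = 34
Alder → Larch → Quarry → Corby → Dale → Alder: 13+12+10+3+10 = 48
Alder → Larch → Quarry → Dale → Corby → Alder: 13+12+8+3+12 = 48
Alder → Larch → Corby → Quarry → Dale → Alder: 13+8+10+8+10 = 49
Alder → Larch → Dale → Quarry → Corby → Alder: 13+6+8+10+12 = 49
Alder → Corby → Quarry → Larch → Dale → Alder: 12+10+12+6+10 = 50
Alder → Corby → Larch → Quarry → Dale → Alder: 12+8+12+8+10 = 50
The minimum is 34.
One optimal route: Alder → Quarry → Corby → Dale → Larch → Alder (or its reverse).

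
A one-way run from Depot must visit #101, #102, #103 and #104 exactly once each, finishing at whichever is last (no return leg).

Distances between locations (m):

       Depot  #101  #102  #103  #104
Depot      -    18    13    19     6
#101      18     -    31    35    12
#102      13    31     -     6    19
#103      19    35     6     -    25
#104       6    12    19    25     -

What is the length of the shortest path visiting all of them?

55 m — the minimum one-way total.

There are 4! = 24 possible orderings.
Depot - #101 - #102 - #103 - #104: 18+31+6+25 = 80
Depot - #101 - #102 - #104 - #103: 18+31+19+25 = 93
Depot - #101 - #103 - #102 - #104: 18+35+6+19 = 78
Depot - #101 - #103 - #104 - #102: 18+35+25+19 = 97
Depot - #101 - #104 - #102 - #103: 18+12+19+6 = 55
Depot - #101 - #104 - #103 - #102: 18+12+25+6 = 61
Depot - #102 - #101 - #103 - #104: 13+31+35+25 = 104
Depot - #102 - #101 - #104 - #103: 13+31+12+25 = 81
Depot - #102 - #103 - #101 - #104: 13+6+35+12 = 66
Depot - #102 - #103 - #104 - #101: 13+6+25+12 = 56
Depot - #102 - #104 - #101 - #103: 13+19+12+35 = 79
Depot - #102 - #104 - #103 - #101: 13+19+25+35 = 92
Depot - #103 - #101 - #102 - #104: 19+35+31+19 = 104
Depot - #103 - #101 - #104 - #102: 19+35+12+19 = 85
… (10 more)
The minimum is 55.
One shortest path: Depot → #101 → #104 → #102 → #103.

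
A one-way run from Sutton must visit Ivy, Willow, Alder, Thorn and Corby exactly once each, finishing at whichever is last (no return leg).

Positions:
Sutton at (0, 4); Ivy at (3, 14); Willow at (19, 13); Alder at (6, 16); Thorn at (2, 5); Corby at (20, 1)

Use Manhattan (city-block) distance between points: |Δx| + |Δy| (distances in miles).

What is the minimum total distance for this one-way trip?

There are 5! = 120 possible orderings.
Sutton → Ivy → Willow → Alder → Thorn → Corby: 13+17+16+15+22 = 83
Sutton → Ivy → Willow → Alder → Corby → Thorn: 13+17+16+29+22 = 97
Sutton → Ivy → Willow → Thorn → Alder → Corby: 13+17+25+15+29 = 99
Sutton → Ivy → Willow → Thorn → Corby → Alder: 13+17+25+22+29 = 106
Sutton → Ivy → Willow → Corby → Alder → Thorn: 13+17+13+29+15 = 87
Sutton → Ivy → Willow → Corby → Thorn → Alder: 13+17+13+22+15 = 80
Sutton → Ivy → Alder → Willow → Thorn → Corby: 13+5+16+25+22 = 81
Sutton → Ivy → Alder → Willow → Corby → Thorn: 13+5+16+13+22 = 69
Sutton → Ivy → Alder → Thorn → Willow → Corby: 13+5+15+25+13 = 71
Sutton → Ivy → Alder → Thorn → Corby → Willow: 13+5+15+22+13 = 68
Sutton → Ivy → Alder → Corby → Willow → Thorn: 13+5+29+13+25 = 85
Sutton → Ivy → Alder → Corby → Thorn → Willow: 13+5+29+22+25 = 94
Sutton → Ivy → Thorn → Willow → Alder → Corby: 13+10+25+16+29 = 93
Sutton → Ivy → Thorn → Willow → Corby → Alder: 13+10+25+13+29 = 90
… (106 more)
Sutton → Thorn → Ivy → Alder → Willow → Corby: 3+10+5+16+13 = 47  ← best
The minimum is 47.
One shortest path: Sutton → Thorn → Ivy → Alder → Willow → Corby.

Shortest open route: 47 miles.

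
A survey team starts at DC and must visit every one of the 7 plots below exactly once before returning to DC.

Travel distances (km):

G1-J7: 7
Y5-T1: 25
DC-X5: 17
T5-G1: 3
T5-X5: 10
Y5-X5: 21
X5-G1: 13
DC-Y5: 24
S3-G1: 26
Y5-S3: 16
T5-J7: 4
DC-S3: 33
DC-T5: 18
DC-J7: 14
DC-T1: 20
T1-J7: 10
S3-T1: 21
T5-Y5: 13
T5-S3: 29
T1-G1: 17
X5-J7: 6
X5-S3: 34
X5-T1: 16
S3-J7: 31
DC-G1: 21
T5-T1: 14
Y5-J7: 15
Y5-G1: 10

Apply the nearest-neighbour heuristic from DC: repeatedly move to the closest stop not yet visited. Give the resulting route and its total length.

Nearest-neighbour total = 101 km; route DC → J7 → T5 → G1 → Y5 → S3 → T1 → X5 → DC.

From DC: distances to unvisited — J7=14, X5=17, T5=18, T1=20, G1=21, Y5=24, S3=33. Nearest is J7 (14).
From J7: distances to unvisited — T5=4, X5=6, G1=7, T1=10, Y5=15, S3=31. Nearest is T5 (4).
From T5: distances to unvisited — G1=3, X5=10, Y5=13, T1=14, S3=29. Nearest is G1 (3).
From G1: distances to unvisited — Y5=10, X5=13, T1=17, S3=26. Nearest is Y5 (10).
From Y5: distances to unvisited — S3=16, X5=21, T1=25. Nearest is S3 (16).
From S3: distances to unvisited — T1=21, X5=34. Nearest is T1 (21).
From T1: distances to unvisited — X5=16. Nearest is X5 (16).
Return X5→DC: 17.
Total = 14 + 4 + 3 + 10 + 16 + 21 + 16 + 17 = 101.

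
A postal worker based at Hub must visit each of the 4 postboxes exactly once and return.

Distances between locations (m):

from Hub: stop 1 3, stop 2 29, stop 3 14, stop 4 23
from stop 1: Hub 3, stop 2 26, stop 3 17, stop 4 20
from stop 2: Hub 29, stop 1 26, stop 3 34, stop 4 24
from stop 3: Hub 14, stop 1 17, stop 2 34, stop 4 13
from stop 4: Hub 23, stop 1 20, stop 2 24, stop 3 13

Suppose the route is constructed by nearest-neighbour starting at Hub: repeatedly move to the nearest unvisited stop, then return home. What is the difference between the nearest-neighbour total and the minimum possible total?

Hub: stop 1=3, stop 3=14, stop 4=23, stop 2=29 ⇒ stop 1
stop 1: stop 3=17, stop 4=20, stop 2=26 ⇒ stop 3
stop 3: stop 4=13, stop 2=34 ⇒ stop 4
stop 4: stop 2=24 ⇒ stop 2
NN route Hub → stop 1 → stop 3 → stop 4 → stop 2 → Hub costs 86.
Optimal: Hub → stop 1 → stop 2 → stop 4 → stop 3 → Hub costs 80 (by enumerating all 12 distinct tours).
Excess = 86 − 80 = 6.

The nearest-neighbour route is 6 m longer than optimal.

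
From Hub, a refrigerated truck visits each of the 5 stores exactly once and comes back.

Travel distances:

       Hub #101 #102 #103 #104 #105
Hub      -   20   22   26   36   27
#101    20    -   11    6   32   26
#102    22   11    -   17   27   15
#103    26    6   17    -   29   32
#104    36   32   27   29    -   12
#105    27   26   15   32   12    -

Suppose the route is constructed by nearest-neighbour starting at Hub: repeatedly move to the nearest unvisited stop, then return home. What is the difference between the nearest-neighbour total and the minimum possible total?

Excess over optimum: 2.

Hub: #101=20, #102=22, #103=26, #105=27, #104=36 ⇒ #101
#101: #103=6, #102=11, #105=26, #104=32 ⇒ #103
#103: #102=17, #104=29, #105=32 ⇒ #102
#102: #105=15, #104=27 ⇒ #105
#105: #104=12 ⇒ #104
NN route Hub → #101 → #103 → #102 → #105 → #104 → Hub costs 106.
Optimal: Hub → #101 → #103 → #104 → #105 → #102 → Hub costs 104 (by enumerating all 60 distinct tours).
Excess = 106 − 104 = 2.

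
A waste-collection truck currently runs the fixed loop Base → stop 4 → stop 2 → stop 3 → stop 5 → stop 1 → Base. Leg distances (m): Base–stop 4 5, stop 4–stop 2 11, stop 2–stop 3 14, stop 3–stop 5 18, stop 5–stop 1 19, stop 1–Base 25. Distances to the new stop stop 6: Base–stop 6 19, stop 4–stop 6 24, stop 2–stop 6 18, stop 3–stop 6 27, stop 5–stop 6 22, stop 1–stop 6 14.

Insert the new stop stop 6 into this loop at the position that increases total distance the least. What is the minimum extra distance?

Adding 8 m by placing stop 6 on the stop 1–Base leg.

Insertion cost between consecutive stops i–j is d(i,stop 6) + d(stop 6,j) − d(i,j):
  between Base and stop 4: 19 + 24 − 5 = 38
  between stop 4 and stop 2: 24 + 18 − 11 = 31
  between stop 2 and stop 3: 18 + 27 − 14 = 31
  between stop 3 and stop 5: 27 + 22 − 18 = 31
  between stop 5 and stop 1: 22 + 14 − 19 = 17
  between stop 1 and Base: 14 + 19 − 25 = 8
Cheapest insertion is between stop 1 and Base, adding 8.
New total = 92 + 8 = 100.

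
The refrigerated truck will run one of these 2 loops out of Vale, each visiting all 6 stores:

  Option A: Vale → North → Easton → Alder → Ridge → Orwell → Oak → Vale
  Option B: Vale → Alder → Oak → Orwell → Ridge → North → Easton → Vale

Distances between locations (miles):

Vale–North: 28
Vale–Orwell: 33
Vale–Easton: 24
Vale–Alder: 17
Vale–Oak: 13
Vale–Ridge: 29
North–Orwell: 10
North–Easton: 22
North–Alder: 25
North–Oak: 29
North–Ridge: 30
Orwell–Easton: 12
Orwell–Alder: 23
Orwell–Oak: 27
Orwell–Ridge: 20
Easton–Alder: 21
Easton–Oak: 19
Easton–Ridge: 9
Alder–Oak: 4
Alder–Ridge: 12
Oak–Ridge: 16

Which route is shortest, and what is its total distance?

143 miles — Option A is the shortest.

Option A: 28 + 22 + 21 + 12 + 20 + 27 + 13 = 143
Option B: 17 + 4 + 27 + 20 + 30 + 22 + 24 = 144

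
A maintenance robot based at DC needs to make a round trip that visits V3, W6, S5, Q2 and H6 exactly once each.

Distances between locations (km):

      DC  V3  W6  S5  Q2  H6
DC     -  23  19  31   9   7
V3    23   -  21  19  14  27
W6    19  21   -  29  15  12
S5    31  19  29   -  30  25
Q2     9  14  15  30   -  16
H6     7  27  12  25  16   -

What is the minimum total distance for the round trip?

Minimum total distance: 90 km.

There are 60 distinct closed tours to check (reversals are equivalent).
DC-V3-W6-S5-Q2-H6-DC: 23+21+29+30+16+7 = 126
DC-V3-W6-S5-H6-Q2-DC: 23+21+29+25+16+9 = 123
DC-V3-W6-Q2-S5-H6-DC: 23+21+15+30+25+7 = 121
DC-V3-W6-Q2-H6-S5-DC: 23+21+15+16+25+31 = 131
DC-V3-W6-H6-S5-Q2-DC: 23+21+12+25+30+9 = 120
DC-V3-W6-H6-Q2-S5-DC: 23+21+12+16+30+31 = 133
DC-V3-S5-W6-Q2-H6-DC: 23+19+29+15+16+7 = 109
DC-V3-S5-W6-H6-Q2-DC: 23+19+29+12+16+9 = 108
DC-V3-S5-Q2-W6-H6-DC: 23+19+30+15+12+7 = 106
DC-V3-S5-Q2-H6-W6-DC: 23+19+30+16+12+19 = 119
DC-V3-S5-H6-W6-Q2-DC: 23+19+25+12+15+9 = 103
DC-V3-S5-H6-Q2-W6-DC: 23+19+25+16+15+19 = 117
DC-V3-Q2-W6-S5-H6-DC: 23+14+15+29+25+7 = 113
DC-V3-Q2-W6-H6-S5-DC: 23+14+15+12+25+31 = 120
… (46 more)
DC-Q2-V3-S5-W6-H6-DC: 9+14+19+29+12+7 = 90  ← best
The minimum is 90.
One optimal route: DC → Q2 → V3 → S5 → W6 → H6 → DC (or its reverse).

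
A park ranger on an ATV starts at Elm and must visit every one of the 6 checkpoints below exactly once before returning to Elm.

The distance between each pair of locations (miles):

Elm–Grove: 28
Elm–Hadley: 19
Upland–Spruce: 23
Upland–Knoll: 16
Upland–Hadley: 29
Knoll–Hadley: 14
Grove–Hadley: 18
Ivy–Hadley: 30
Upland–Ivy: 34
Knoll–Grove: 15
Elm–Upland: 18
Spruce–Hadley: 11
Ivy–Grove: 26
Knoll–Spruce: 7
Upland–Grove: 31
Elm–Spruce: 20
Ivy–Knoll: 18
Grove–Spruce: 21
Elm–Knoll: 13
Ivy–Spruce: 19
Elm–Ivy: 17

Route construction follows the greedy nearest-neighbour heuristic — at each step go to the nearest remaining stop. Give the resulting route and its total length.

Elm → [Knoll:13 / Ivy:17 / Upland:18 / Hadley:19 / Spruce:20 / Grove:28] → Knoll (13)
Knoll → [Spruce:7 / Hadley:14 / Grove:15 / Upland:16 / Ivy:18] → Spruce (7)
Spruce → [Hadley:11 / Ivy:19 / Grove:21 / Upland:23] → Hadley (11)
Hadley → [Grove:18 / Upland:29 / Ivy:30] → Grove (18)
Grove → [Ivy:26 / Upland:31] → Ivy (26)
Ivy → [Upland:34] → Upland (34)
Return Upland→Elm: 18.
Total = 13 + 7 + 11 + 18 + 26 + 34 + 18 = 127.

127 miles along Elm → Knoll → Spruce → Hadley → Grove → Ivy → Upland → Elm.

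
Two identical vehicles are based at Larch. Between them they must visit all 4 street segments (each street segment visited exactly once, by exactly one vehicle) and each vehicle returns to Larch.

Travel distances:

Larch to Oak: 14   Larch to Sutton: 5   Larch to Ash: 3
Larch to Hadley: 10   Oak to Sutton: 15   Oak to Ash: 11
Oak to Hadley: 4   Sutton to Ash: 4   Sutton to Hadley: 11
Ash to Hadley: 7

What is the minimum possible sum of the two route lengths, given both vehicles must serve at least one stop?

Try each way of splitting the stops between the two vehicles (each non-empty) and, for each split, find the best tour for each vehicle:
  {Oak} + {Sutton, Ash, Hadley}: 28 + 26 = 54
  {Sutton} + {Oak, Ash, Hadley}: 10 + 28 = 38
  {Oak, Sutton} + {Ash, Hadley}: 34 + 20 = 54
  {Ash} + {Oak, Sutton, Hadley}: 6 + 34 = 40
  {Oak, Ash} + {Sutton, Hadley}: 28 + 26 = 54
  {Sutton, Ash} + {Oak, Hadley}: 12 + 28 = 40
  … (7 splits in total)
Best: vehicle 1 Larch → Sutton → Larch = 10; vehicle 2 Larch → Oak → Hadley → Ash → Larch = 28; combined 38.

Minimum combined distance: 38.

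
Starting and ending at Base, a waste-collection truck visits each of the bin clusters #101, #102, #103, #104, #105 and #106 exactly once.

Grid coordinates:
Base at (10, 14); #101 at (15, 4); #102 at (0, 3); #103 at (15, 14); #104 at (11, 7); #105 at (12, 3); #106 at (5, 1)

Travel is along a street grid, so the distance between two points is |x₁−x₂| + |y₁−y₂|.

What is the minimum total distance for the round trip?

There are 360 distinct closed tours to check (reversals are equivalent).
Base→#101→#102→#103→#104→#105→#106→Base: 15+16+26+11+5+9+18 = 100
Base→#101→#102→#103→#104→#106→#105→Base: 15+16+26+11+12+9+13 = 102
Base→#101→#102→#103→#105→#104→#106→Base: 15+16+26+14+5+12+18 = 106
Base→#101→#102→#103→#105→#106→#104→Base: 15+16+26+14+9+12+8 = 100
Base→#101→#102→#103→#106→#104→#105→Base: 15+16+26+23+12+5+13 = 110
Base→#101→#102→#103→#106→#105→#104→Base: 15+16+26+23+9+5+8 = 102
Base→#101→#102→#104→#103→#105→#106→Base: 15+16+15+11+14+9+18 = 98
Base→#101→#102→#104→#103→#106→#105→Base: 15+16+15+11+23+9+13 = 102
… (352 more)
Base→#103→#101→#105→#102→#106→#104→Base: 5+10+4+12+7+12+8 = 58  ← best
The minimum is 58.
One optimal route: Base → #103 → #101 → #105 → #102 → #106 → #104 → Base (or its reverse).

Shortest round trip = 58.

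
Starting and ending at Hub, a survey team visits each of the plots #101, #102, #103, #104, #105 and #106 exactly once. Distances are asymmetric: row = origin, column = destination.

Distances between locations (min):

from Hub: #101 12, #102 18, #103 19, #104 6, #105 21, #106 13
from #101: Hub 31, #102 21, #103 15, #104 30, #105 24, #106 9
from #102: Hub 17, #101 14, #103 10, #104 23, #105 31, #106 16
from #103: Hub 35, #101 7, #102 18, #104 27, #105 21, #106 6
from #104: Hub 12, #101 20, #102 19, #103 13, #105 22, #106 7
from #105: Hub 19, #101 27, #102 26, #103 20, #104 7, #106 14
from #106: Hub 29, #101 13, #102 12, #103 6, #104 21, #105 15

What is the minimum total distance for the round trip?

Hub - #101 - #102 - #103 - #104 - #105 - #106 - Hub: 12+21+10+27+22+14+29 = 135
Hub - #101 - #102 - #103 - #104 - #106 - #105 - Hub: 12+21+10+27+7+15+19 = 111
Hub - #101 - #102 - #103 - #105 - #104 - #106 - Hub: 12+21+10+21+7+7+29 = 107
Hub - #101 - #102 - #103 - #105 - #106 - #104 - Hub: 12+21+10+21+14+21+12 = 111
Hub - #101 - #102 - #103 - #106 - #104 - #105 - Hub: 12+21+10+6+21+22+19 = 111
Hub - #101 - #102 - #103 - #106 - #105 - #104 - Hub: 12+21+10+6+15+7+12 = 83
Hub - #101 - #102 - #104 - #103 - #105 - #106 - Hub: 12+21+23+13+21+14+29 = 133
Hub - #101 - #102 - #104 - #103 - #106 - #105 - Hub: 12+21+23+13+6+15+19 = 109
… (712 more)
Hub - #102 - #103 - #101 - #106 - #105 - #104 - Hub: 18+10+7+9+15+7+12 = 78  ← best
The minimum is 78.
One optimal route: Hub → #102 → #103 → #101 → #106 → #105 → #104 → Hub.

Shortest round trip = 78 min.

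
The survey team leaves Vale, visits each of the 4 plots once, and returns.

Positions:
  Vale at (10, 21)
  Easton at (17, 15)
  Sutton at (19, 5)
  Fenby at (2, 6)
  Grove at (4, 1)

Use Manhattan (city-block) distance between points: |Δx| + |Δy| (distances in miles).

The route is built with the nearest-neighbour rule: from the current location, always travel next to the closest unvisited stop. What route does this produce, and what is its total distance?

Vale → [Easton:13 / Fenby:23 / Sutton:25 / Grove:26] → Easton (13)
Easton → [Sutton:12 / Fenby:24 / Grove:27] → Sutton (12)
Sutton → [Fenby:18 / Grove:19] → Fenby (18)
Fenby → [Grove:7] → Grove (7)
Return Grove→Vale: 26.
Total = 13 + 12 + 18 + 7 + 26 = 76.

76 miles along Vale → Easton → Sutton → Fenby → Grove → Vale.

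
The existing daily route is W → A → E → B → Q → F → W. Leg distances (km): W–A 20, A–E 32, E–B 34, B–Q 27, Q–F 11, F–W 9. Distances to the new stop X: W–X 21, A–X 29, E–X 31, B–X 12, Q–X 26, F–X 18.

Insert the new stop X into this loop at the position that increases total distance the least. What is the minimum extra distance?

Insertion cost between consecutive stops i–j is d(i,X) + d(X,j) − d(i,j):
  between W and A: 21 + 29 − 20 = 30
  between A and E: 29 + 31 − 32 = 28
  between E and B: 31 + 12 − 34 = 9
  between B and Q: 12 + 26 − 27 = 11
  between Q and F: 26 + 18 − 11 = 33
  between F and W: 18 + 21 − 9 = 30
Cheapest insertion is between E and B, adding 9.
New total = 133 + 9 = 142.

+9 km — insert X between E and B.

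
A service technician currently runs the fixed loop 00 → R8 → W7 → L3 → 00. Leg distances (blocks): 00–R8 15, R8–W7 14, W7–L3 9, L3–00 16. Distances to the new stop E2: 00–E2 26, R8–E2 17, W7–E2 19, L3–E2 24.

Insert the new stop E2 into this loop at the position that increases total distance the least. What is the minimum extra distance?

Insertion cost between consecutive stops i–j is d(i,E2) + d(E2,j) − d(i,j):
  between 00 and R8: 26 + 17 − 15 = 28
  between R8 and W7: 17 + 19 − 14 = 22
  between W7 and L3: 19 + 24 − 9 = 34
  between L3 and 00: 24 + 26 − 16 = 34
Cheapest insertion is between R8 and W7, adding 22.
New total = 54 + 22 = 76.

Adding 22 blocks by placing E2 on the R8–W7 leg.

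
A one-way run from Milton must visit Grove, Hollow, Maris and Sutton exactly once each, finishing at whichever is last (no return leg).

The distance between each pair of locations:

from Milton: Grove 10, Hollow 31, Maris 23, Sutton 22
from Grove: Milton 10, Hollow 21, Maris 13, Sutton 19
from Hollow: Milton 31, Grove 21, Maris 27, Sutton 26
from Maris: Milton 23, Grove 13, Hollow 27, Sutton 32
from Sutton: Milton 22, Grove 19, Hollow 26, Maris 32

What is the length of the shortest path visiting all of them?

There are 4! = 24 possible orderings.
Milton→Grove→Hollow→Maris→Sutton: 10+21+27+32 = 90
Milton→Grove→Hollow→Sutton→Maris: 10+21+26+32 = 89
Milton→Grove→Maris→Hollow→Sutton: 10+13+27+26 = 76
Milton→Grove→Maris→Sutton→Hollow: 10+13+32+26 = 81
Milton→Grove→Sutton→Hollow→Maris: 10+19+26+27 = 82
Milton→Grove→Sutton→Maris→Hollow: 10+19+32+27 = 88
Milton→Hollow→Grove→Maris→Sutton: 31+21+13+32 = 97
Milton→Hollow→Grove→Sutton→Maris: 31+21+19+32 = 103
Milton→Hollow→Maris→Grove→Sutton: 31+27+13+19 = 90
Milton→Hollow→Maris→Sutton→Grove: 31+27+32+19 = 109
Milton→Hollow→Sutton→Grove→Maris: 31+26+19+13 = 89
Milton→Hollow→Sutton→Maris→Grove: 31+26+32+13 = 102
Milton→Maris→Grove→Hollow→Sutton: 23+13+21+26 = 83
Milton→Maris→Grove→Sutton→Hollow: 23+13+19+26 = 81
… (10 more)
The minimum is 76.
One shortest path: Milton → Grove → Maris → Hollow → Sutton.

Minimum one-way distance = 76.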